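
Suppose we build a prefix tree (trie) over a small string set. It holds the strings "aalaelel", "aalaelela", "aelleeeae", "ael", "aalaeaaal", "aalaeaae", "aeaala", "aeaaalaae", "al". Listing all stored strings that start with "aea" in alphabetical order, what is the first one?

aeaaalaae

Words with prefix "aea", in lexicographic order: "aeaaalaae", "aeaala"
Position 1: aeaaalaae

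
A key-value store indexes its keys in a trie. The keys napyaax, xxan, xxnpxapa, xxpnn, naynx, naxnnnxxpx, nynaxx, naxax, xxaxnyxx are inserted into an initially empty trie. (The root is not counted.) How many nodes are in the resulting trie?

43

Trace insertions, counting only characters that open a new branch:
  "napyaax" → 7 new (n, a, p, y, a, a, x)
  "xxan" → 4 new (x, x, a, n)
  "xxnpxapa" → prefix "xx" already present; 6 new (n, p, x, a, p, a)
  "xxpnn" → prefix "xx" already present; 3 new (p, n, n)
  "naynx" → prefix "na" already present; 3 new (y, n, x)
  "naxnnnxxpx" → prefix "na" already present; 8 new (x, n, n, n, x, x, p, x)
  "nynaxx" → prefix "n" already present; 5 new (y, n, a, x, x)
  "naxax" → prefix "nax" already present; 2 new (a, x)
  "xxaxnyxx" → prefix "xxa" already present; 5 new (x, n, y, x, x)
Total nodes = 7 + 4 + 6 + 3 + 3 + 8 + 5 + 2 + 5 = 43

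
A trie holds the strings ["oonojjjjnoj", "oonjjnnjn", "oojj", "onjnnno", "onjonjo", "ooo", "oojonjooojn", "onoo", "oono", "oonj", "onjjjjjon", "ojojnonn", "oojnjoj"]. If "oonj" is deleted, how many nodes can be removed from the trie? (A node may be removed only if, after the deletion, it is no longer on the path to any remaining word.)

A node on "oonj"'s path can go only if nothing else ends at it or branches off below it.
Every node on "oonj" is still needed (e.g. by "oonjjnnjn"), so nothing is freed.
Nodes removed: 0

0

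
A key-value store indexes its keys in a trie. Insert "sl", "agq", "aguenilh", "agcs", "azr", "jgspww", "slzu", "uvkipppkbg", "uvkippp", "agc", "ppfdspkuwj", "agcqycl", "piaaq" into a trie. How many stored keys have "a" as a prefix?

Traverse to the node for "a", then collect every word in that subtree.
Words under "a": agc, agcqycl, agcs, agq, aguenilh, azr
Count: 6

6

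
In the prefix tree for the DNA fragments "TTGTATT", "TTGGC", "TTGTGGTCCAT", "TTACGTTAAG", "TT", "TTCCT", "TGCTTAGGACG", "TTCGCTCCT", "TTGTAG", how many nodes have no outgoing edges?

A leaf is a node with no children — equivalently, the end of a word that is not a proper prefix of any other stored word.
Those words: "TGCTTAGGACG", "TTACGTTAAG", "TTCCT", "TTCGCTCCT", "TTGGC", "TTGTAG", "TTGTATT", "TTGTGGTCCAT"
Leaf count: 8

8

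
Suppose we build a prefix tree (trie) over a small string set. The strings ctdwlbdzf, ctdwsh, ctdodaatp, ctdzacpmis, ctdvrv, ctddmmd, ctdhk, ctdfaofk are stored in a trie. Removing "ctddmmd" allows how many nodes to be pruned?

4

Walk "ctddmmd" from the leaf back toward the root, removing each node that no remaining word uses.
The suffix "dmmd" (4 nodes) is used only by "ctddmmd"; the node for "ctd" still has the child "w", so pruning stops there.
Nodes removed: 4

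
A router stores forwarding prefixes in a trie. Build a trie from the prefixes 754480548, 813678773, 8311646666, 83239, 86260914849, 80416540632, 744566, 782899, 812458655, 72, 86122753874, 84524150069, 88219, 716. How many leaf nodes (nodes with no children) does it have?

Leaves are exactly the stored words that no other stored word extends.
Those words: "716", "72", "744566", "754480548", "782899", "80416540632", "812458655", "813678773", "8311646666", "83239", "84524150069", "86122753874", "86260914849", "88219"
Leaf count: 14

14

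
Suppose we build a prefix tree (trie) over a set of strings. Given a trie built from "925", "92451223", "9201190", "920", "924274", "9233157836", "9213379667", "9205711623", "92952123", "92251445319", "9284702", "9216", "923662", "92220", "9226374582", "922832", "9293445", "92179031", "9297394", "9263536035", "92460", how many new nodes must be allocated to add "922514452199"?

"92251445" is already a path in the trie; the remaining "2199" must be added.
So 12 − 8 = 4 new nodes.

4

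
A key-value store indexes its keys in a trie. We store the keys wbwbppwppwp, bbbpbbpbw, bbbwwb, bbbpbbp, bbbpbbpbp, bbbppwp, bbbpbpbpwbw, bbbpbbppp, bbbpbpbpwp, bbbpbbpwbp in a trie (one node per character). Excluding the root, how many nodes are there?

39

Count nodes per top-level branch (shared prefixes stored once):
  'b'-branch (bbbpbbp, bbbpbbpbp, bbbpbbpbw, bbbpbbppp, bbbpbbpwbp, bbbpbpbpwbw, bbbpbpbpwp, bbbppwp, bbbwwb): 28 nodes
  'w'-branch (wbwbppwppwp): 11 nodes
Sum: 39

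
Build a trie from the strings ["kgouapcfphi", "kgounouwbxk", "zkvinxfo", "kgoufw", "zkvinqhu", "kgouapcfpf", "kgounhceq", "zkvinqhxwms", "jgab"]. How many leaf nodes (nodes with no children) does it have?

A leaf is a node with no children — equivalently, the end of a word that is not a proper prefix of any other stored word.
Those words: "jgab", "kgouapcfpf", "kgouapcfphi", "kgoufw", "kgounhceq", "kgounouwbxk", "zkvinqhu", "zkvinqhxwms", "zkvinxfo"
Leaf count: 9

9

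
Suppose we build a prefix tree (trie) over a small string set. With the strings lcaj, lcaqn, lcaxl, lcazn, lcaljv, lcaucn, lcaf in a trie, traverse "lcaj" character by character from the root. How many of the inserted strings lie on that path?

Check each prefix of "lcaj" against the stored set — each match is an end-marker on the path.
Prefixes of the query that are stored words: "lcaj"
Count: 1

1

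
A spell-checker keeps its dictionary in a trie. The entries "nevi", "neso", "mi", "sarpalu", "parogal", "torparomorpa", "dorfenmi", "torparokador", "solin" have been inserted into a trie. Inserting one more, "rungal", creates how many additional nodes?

6

"rungal" shares no prefix with any stored word, so all 6 characters open new nodes.
6 − 0 = 6 new nodes.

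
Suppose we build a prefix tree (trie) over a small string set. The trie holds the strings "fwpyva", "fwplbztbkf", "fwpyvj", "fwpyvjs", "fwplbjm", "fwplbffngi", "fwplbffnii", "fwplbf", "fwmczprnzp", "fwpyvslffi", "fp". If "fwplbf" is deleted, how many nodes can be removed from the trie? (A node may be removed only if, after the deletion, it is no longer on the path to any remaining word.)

0

After clearing the end-marker at "fwplbf", prune upward until reaching a node still needed by another word.
Every node on "fwplbf" is still needed (e.g. by "fwplbffngi"), so nothing is freed.
Nodes removed: 0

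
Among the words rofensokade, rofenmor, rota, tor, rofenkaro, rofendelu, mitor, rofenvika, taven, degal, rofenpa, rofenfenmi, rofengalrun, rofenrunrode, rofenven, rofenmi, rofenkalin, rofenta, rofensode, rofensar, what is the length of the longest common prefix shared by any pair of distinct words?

Look for the deepest trie node that still has at least two words in its subtree.
e.g. "rofenkalin" and "rofenkaro" share the prefix "rofenka" of length 7; no pair shares a longer one.
Longest shared-prefix length: 7

7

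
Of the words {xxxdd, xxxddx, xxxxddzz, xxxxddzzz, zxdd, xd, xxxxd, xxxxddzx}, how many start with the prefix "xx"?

Traverse to the node for "xx", then collect every word in that subtree.
Matches: "xxxdd", "xxxddx", "xxxxd", "xxxxddzx", "xxxxddzz", "xxxxddzzz"
Count: 6

6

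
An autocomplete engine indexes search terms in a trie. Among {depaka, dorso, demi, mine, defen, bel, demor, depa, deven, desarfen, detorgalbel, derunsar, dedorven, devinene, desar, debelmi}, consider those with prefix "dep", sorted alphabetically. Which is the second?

depaka

DFS of the "dep" subtree visits, in order: "depa", "depaka"
Position 2: depaka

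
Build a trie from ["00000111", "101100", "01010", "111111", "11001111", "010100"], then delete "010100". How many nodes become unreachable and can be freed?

Walk "010100" from the leaf back toward the root, removing each node that no remaining word uses.
The suffix "0" (1 node) is used only by "010100"; "01010" is itself a stored word, so pruning stops there.
Nodes removed: 1

1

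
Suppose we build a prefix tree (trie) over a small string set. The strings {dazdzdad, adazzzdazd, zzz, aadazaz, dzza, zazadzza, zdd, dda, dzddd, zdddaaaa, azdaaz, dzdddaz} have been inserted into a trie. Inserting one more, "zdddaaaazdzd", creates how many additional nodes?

4

Walking "zdddaaaazdzd" from the root, the first 8 characters ("zdddaaaa") follow existing edges; "z" is the first miss.
Each of the 4 remaining characters creates one node.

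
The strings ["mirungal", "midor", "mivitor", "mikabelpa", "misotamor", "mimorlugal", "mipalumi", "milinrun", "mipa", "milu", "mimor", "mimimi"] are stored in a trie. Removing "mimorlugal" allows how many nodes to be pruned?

Walk "mimorlugal" from the leaf back toward the root, removing each node that no remaining word uses.
The suffix "lugal" (5 nodes) is used only by "mimorlugal"; "mimor" is itself a stored word, so pruning stops there.
Nodes removed: 5

5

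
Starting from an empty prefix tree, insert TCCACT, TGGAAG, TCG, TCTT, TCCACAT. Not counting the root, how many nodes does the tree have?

16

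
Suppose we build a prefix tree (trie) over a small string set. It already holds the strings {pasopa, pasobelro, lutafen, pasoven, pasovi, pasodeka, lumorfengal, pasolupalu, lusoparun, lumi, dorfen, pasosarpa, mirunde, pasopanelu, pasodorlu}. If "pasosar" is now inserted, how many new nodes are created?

0

Every character of "pasosar" already lies on an existing path (it is a prefix of some stored word).
No new nodes are needed: 0.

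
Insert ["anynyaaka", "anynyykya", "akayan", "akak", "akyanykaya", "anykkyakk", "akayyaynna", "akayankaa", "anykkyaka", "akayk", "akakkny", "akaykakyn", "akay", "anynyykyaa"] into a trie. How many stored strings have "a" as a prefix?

Walk to "a"; the words in its subtree are exactly those with that prefix.
Words under "a": akak, akakkny, akay, akayan, akayankaa, akayk, akaykakyn, akayyaynna, akyanykaya, anykkyaka, anykkyakk, anynyaaka, anynyykya, anynyykyaa
Count: 14

14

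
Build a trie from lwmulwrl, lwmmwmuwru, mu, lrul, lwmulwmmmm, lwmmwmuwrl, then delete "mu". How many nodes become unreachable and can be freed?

A node on "mu"'s path can go only if nothing else ends at it or branches off below it.
No other word shares any prefix with "mu", so all 2 of its nodes go.
Nodes removed: 2

2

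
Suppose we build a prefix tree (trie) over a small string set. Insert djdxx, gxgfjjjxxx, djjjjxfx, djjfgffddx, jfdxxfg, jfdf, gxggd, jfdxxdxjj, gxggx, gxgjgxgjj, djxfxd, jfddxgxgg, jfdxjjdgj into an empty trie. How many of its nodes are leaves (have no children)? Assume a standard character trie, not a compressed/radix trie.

13

Leaves are exactly the stored words that no other stored word extends.
Those words: "djdxx", "djjfgffddx", "djjjjxfx", "djxfxd", "gxgfjjjxxx", "gxggd", "gxggx", "gxgjgxgjj", "jfddxgxgg", "jfdf", "jfdxjjdgj", "jfdxxdxjj", "jfdxxfg"
Leaf count: 13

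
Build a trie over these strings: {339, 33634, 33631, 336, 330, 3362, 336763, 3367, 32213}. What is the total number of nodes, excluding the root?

Trie structure (* marks end of a word):
(root)
└─ 3
   ├─ 2
   │  └─ 2
   │     └─ 1
   │        └─ 3 *
   └─ 3
      ├─ 0 *
      ├─ 6 *
      │  ├─ 2 *
      │  ├─ 3
      │  │  ├─ 1 *
      │  │  └─ 4 *
      │  └─ 7 *
      │     └─ 6
      │        └─ 3 *
      └─ 9 *
Counting every labelled node above: 16.

16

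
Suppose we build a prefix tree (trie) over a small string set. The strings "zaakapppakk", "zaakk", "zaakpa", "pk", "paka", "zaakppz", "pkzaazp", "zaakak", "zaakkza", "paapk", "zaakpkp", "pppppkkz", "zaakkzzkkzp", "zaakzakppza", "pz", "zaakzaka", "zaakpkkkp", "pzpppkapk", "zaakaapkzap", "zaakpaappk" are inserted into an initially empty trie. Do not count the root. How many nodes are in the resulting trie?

75

For each word, the new-node count is its length minus the longest prefix already in the trie:
  "zaakapppakk" → 11 new (z, a, a, k, a, p, p, p, a, k, k)
  "zaakk" → prefix "zaak" already present; 1 new (k)
  "zaakpa" → prefix "zaak" already present; 2 new (p, a)
  "pk" → 2 new (p, k)
  "paka" → prefix "p" already present; 3 new (a, k, a)
  "zaakppz" → prefix "zaakp" already present; 2 new (p, z)
  "pkzaazp" → prefix "pk" already present; 5 new (z, a, a, z, p)
  "zaakak" → prefix "zaaka" already present; 1 new (k)
  "zaakkza" → prefix "zaakk" already present; 2 new (z, a)
  "paapk" → prefix "pa" already present; 3 new (a, p, k)
  "zaakpkp" → prefix "zaakp" already present; 2 new (k, p)
  "pppppkkz" → prefix "p" already present; 7 new (p, p, p, p, k, k, z)
  "zaakkzzkkzp" → prefix "zaakkz" already present; 5 new (z, k, k, z, p)
  "zaakzakppza" → prefix "zaak" already present; 7 new (z, a, k, p, p, z, a)
  "pz" → prefix "p" already present; 1 new (z)
  "zaakzaka" → prefix "zaakzak" already present; 1 new (a)
  "zaakpkkkp" → prefix "zaakpk" already present; 3 new (k, k, p)
  "pzpppkapk" → prefix "pz" already present; 7 new (p, p, p, k, a, p, k)
  "zaakaapkzap" → prefix "zaaka" already present; 6 new (a, p, k, z, a, p)
  "zaakpaappk" → prefix "zaakpa" already present; 4 new (a, p, p, k)
Total nodes = 11 + 1 + 2 + 2 + 3 + 2 + 5 + 1 + 2 + 3 + 2 + 7 + 5 + 7 + 1 + 1 + 3 + 7 + 6 + 4 = 75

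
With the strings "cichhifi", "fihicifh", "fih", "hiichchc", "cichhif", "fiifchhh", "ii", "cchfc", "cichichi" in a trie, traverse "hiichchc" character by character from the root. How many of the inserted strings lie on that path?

1

Traverse "hiichchc" character by character; count nodes along the way that are marked as word ends.
Prefixes of the query that are stored words: "hiichchc"
Count: 1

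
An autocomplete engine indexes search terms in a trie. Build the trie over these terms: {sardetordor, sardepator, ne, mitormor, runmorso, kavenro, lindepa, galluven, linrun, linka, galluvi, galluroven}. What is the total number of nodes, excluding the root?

Insert word by word; a character creates a node only if that edge doesn't already exist:
  "sardetordor" → 11 new (s, a, r, d, e, t, o, r, d, o, r)
  "sardepator" → prefix "sarde" already present; 5 new (p, a, t, o, r)
  "ne" → 2 new (n, e)
  "mitormor" → 8 new (m, i, t, o, r, m, o, r)
  "runmorso" → 8 new (r, u, n, m, o, r, s, o)
  "kavenro" → 7 new (k, a, v, e, n, r, o)
  "lindepa" → 7 new (l, i, n, d, e, p, a)
  "galluven" → 8 new (g, a, l, l, u, v, e, n)
  "linrun" → prefix "lin" already present; 3 new (r, u, n)
  "linka" → prefix "lin" already present; 2 new (k, a)
  "galluvi" → prefix "galluv" already present; 1 new (i)
  "galluroven" → prefix "gallu" already present; 5 new (r, o, v, e, n)
Total nodes = 11 + 5 + 2 + 8 + 8 + 7 + 7 + 8 + 3 + 2 + 1 + 5 = 67

67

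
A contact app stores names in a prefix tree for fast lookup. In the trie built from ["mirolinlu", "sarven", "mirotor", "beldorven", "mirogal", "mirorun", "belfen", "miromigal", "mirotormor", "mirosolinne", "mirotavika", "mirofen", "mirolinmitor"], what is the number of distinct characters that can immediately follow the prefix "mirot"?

Follow the path "mirot" to its node, then look at its outgoing edges.
Distinct next characters after "mirot": a, o.
That node has 2 child edges.

2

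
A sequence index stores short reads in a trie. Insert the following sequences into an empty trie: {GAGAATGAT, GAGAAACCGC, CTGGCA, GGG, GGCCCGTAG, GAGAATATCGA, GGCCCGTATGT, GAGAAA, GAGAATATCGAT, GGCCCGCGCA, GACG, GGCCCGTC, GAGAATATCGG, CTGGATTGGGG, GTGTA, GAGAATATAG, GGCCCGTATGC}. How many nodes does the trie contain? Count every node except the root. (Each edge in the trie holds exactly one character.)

Insert word by word; a character creates a node only if that edge doesn't already exist:
  "GAGAATGAT" → 9 new (G, A, G, A, A, T, G, A, T)
  "GAGAAACCGC" → prefix "GAGAA" already present; 5 new (A, C, C, G, C)
  "CTGGCA" → 6 new (C, T, G, G, C, A)
  "GGG" → prefix "G" already present; 2 new (G, G)
  "GGCCCGTAG" → prefix "GG" already present; 7 new (C, C, C, G, T, A, G)
  "GAGAATATCGA" → prefix "GAGAAT" already present; 5 new (A, T, C, G, A)
  "GGCCCGTATGT" → prefix "GGCCCGTA" already present; 3 new (T, G, T)
  "GAGAAA" → prefix "GAGAAA" already present; 0 new (none)
  "GAGAATATCGAT" → prefix "GAGAATATCGA" already present; 1 new (T)
  "GGCCCGCGCA" → prefix "GGCCCG" already present; 4 new (C, G, C, A)
  "GACG" → prefix "GA" already present; 2 new (C, G)
  "GGCCCGTC" → prefix "GGCCCGT" already present; 1 new (C)
  "GAGAATATCGG" → prefix "GAGAATATCG" already present; 1 new (G)
  "CTGGATTGGGG" → prefix "CTGG" already present; 7 new (A, T, T, G, G, G, G)
  "GTGTA" → prefix "G" already present; 4 new (T, G, T, A)
  "GAGAATATAG" → prefix "GAGAATAT" already present; 2 new (A, G)
  "GGCCCGTATGC" → prefix "GGCCCGTATG" already present; 1 new (C)
Total nodes = 9 + 5 + 6 + 2 + 7 + 5 + 3 + 0 + 1 + 4 + 2 + 1 + 1 + 7 + 4 + 2 + 1 = 60

60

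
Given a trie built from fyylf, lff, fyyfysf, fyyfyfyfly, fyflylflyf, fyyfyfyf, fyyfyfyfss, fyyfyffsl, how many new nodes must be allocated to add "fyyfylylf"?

The longest prefix of "fyyfylylf" already in the trie is "fyyfy" (length 5).
New nodes needed: |"fyyfylylf"| − 5 = 9 − 5 = 4.

4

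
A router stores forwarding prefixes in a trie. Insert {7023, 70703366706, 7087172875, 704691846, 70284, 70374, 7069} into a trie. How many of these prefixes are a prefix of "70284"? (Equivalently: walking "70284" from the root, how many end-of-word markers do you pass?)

1

Walk "70284" from the root; an end-of-word marker is hit whenever a stored word is a prefix of "70284".
Prefixes of the query that are stored words: "70284"
Count: 1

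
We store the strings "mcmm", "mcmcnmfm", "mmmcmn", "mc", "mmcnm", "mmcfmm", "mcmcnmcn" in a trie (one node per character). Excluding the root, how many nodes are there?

22

Insert word by word; a character creates a node only if that edge doesn't already exist:
  "mcmm" → 4 new (m, c, m, m)
  "mcmcnmfm" → prefix "mcm" already present; 5 new (c, n, m, f, m)
  "mmmcmn" → prefix "m" already present; 5 new (m, m, c, m, n)
  "mc" → prefix "mc" already present; 0 new (none)
  "mmcnm" → prefix "mm" already present; 3 new (c, n, m)
  "mmcfmm" → prefix "mmc" already present; 3 new (f, m, m)
  "mcmcnmcn" → prefix "mcmcnm" already present; 2 new (c, n)
Total nodes = 4 + 5 + 5 + 0 + 3 + 3 + 2 = 22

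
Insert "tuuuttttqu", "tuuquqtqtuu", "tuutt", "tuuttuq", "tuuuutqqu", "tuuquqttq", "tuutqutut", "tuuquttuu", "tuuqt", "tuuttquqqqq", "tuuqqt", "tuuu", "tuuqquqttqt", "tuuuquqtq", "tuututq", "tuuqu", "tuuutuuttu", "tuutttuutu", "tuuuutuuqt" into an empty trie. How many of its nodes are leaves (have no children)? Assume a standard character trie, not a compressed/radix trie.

A leaf is a node with no children — equivalently, the end of a word that is not a proper prefix of any other stored word.
Those words: "tuuqqt", "tuuqquqttqt", "tuuqt", "tuuquqtqtuu", "tuuquqttq", "tuuquttuu", "tuutqutut", "tuuttquqqqq", "tuutttuutu", "tuuttuq", "tuututq", "tuuuquqtq", "tuuuttttqu", "tuuutuuttu", "tuuuutqqu", "tuuuutuuqt"
Leaf count: 16

16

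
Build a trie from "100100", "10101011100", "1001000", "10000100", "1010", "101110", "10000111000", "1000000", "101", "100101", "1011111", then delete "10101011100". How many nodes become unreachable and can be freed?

A node on "10101011100"'s path can go only if nothing else ends at it or branches off below it.
The suffix "1011100" (7 nodes) is used only by "10101011100"; "1010" is itself a stored word, so pruning stops there.
Nodes removed: 7

7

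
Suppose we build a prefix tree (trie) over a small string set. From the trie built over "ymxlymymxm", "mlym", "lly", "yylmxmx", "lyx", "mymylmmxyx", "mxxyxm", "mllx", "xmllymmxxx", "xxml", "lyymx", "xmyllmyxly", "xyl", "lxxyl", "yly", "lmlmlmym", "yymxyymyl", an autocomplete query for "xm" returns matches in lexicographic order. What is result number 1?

xmllymmxxx

DFS of the "xm" subtree visits, in order: "xmllymmxxx", "xmyllmyxly"
The 1st is xmllymmxxx.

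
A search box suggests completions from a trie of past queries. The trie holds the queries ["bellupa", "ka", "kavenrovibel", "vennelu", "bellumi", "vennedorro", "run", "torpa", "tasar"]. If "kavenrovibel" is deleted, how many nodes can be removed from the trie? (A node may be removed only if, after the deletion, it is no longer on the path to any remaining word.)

10

After clearing the end-marker at "kavenrovibel", prune upward until reaching a node still needed by another word.
The suffix "venrovibel" (10 nodes) is used only by "kavenrovibel"; "ka" is itself a stored word, so pruning stops there.
Nodes removed: 10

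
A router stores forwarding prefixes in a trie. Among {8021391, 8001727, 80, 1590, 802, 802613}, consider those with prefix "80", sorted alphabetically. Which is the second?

DFS of the "80" subtree visits, in order: "80", "8001727", "802", "8021391", "802613"
Position 2: 8001727

8001727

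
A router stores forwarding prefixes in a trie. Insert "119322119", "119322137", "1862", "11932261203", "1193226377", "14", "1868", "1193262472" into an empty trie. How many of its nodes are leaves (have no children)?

8

A leaf is a node with no children — equivalently, the end of a word that is not a proper prefix of any other stored word.
Those words: "119322119", "119322137", "11932261203", "1193226377", "1193262472", "14", "1862", "1868"
Leaf count: 8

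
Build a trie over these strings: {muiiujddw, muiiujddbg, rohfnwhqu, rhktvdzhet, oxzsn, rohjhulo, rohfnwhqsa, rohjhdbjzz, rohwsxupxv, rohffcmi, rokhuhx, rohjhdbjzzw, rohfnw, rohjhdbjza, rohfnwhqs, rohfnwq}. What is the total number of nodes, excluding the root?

Insert word by word; a character creates a node only if that edge doesn't already exist:
  "muiiujddw" → 9 new (m, u, i, i, u, j, d, d, w)
  "muiiujddbg" → prefix "muiiujdd" already present; 2 new (b, g)
  "rohfnwhqu" → 9 new (r, o, h, f, n, w, h, q, u)
  "rhktvdzhet" → prefix "r" already present; 9 new (h, k, t, v, d, z, h, e, t)
  "oxzsn" → 5 new (o, x, z, s, n)
  "rohjhulo" → prefix "roh" already present; 5 new (j, h, u, l, o)
  "rohfnwhqsa" → prefix "rohfnwhq" already present; 2 new (s, a)
  "rohjhdbjzz" → prefix "rohjh" already present; 5 new (d, b, j, z, z)
  "rohwsxupxv" → prefix "roh" already present; 7 new (w, s, x, u, p, x, v)
  "rohffcmi" → prefix "rohf" already present; 4 new (f, c, m, i)
  "rokhuhx" → prefix "ro" already present; 5 new (k, h, u, h, x)
  "rohjhdbjzzw" → prefix "rohjhdbjzz" already present; 1 new (w)
  "rohfnw" → prefix "rohfnw" already present; 0 new (none)
  "rohjhdbjza" → prefix "rohjhdbjz" already present; 1 new (a)
  "rohfnwhqs" → prefix "rohfnwhqs" already present; 0 new (none)
  "rohfnwq" → prefix "rohfnw" already present; 1 new (q)
Total nodes = 9 + 2 + 9 + 9 + 5 + 5 + 2 + 5 + 7 + 4 + 5 + 1 + 0 + 1 + 0 + 1 = 65

65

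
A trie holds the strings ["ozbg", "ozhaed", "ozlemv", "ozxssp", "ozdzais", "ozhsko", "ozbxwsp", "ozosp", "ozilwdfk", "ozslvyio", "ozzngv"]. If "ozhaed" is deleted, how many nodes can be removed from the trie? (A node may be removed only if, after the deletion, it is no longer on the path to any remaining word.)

After clearing the end-marker at "ozhaed", prune upward until reaching a node still needed by another word.
The suffix "aed" (3 nodes) is used only by "ozhaed"; the node for "ozh" still has the child "s", so pruning stops there.
Nodes removed: 3

3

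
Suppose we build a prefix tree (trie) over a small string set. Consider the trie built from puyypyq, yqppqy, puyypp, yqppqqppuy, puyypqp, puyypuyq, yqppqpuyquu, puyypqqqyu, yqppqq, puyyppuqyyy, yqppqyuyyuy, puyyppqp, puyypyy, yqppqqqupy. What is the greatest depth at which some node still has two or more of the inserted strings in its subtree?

The deepest shared node is where two words last agree before diverging.
"puyypp" and "puyyppqp" agree on "puyypp" (6 characters) before diverging; nothing deeper is shared.
Longest shared-prefix length: 6

6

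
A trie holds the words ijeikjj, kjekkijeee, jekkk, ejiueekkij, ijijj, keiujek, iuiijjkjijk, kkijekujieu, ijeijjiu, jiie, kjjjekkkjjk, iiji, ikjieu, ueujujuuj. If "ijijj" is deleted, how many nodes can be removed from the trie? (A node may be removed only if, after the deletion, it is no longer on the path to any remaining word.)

After clearing the end-marker at "ijijj", prune upward until reaching a node still needed by another word.
The suffix "ijj" (3 nodes) is used only by "ijijj"; the node for "ij" still has the child "e", so pruning stops there.
Nodes removed: 3

3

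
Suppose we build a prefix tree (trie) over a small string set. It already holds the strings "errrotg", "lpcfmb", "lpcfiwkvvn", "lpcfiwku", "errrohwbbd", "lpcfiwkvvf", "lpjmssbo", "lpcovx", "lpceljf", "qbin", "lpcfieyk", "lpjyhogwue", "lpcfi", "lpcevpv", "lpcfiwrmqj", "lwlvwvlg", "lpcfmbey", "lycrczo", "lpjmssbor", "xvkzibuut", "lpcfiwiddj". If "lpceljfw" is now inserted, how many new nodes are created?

1

Walking "lpceljfw" from the root, the first 7 characters ("lpceljf") follow existing edges; "w" is the first miss.
New nodes needed: |"lpceljfw"| − 7 = 8 − 7 = 1.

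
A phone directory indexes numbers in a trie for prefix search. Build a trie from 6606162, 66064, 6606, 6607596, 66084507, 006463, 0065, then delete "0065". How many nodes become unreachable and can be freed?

Walk "0065" from the leaf back toward the root, removing each node that no remaining word uses.
The suffix "5" (1 node) is used only by "0065"; the node for "006" still has the child "4", so pruning stops there.
Nodes removed: 1

1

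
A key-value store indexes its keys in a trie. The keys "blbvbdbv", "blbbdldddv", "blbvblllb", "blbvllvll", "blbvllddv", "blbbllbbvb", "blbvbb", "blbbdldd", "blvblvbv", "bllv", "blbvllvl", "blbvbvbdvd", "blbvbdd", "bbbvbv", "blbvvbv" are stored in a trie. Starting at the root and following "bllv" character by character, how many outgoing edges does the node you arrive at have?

0

Walk "bllv" from the root, arriving at one node.
No stored string extends past "bllv".
That node has 0 child edges.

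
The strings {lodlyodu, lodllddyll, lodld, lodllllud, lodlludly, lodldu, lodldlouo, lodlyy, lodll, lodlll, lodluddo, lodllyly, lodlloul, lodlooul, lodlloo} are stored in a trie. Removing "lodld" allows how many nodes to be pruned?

0

A node on "lodld"'s path can go only if nothing else ends at it or branches off below it.
Every node on "lodld" is still needed (e.g. by "lodldu"), so nothing is freed.
Nodes removed: 0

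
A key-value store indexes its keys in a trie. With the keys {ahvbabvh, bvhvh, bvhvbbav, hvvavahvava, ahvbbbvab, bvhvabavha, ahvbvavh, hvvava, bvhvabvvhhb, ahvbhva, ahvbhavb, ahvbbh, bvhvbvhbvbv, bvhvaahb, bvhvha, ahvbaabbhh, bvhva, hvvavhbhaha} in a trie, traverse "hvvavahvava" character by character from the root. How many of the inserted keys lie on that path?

2

Traverse "hvvavahvava" character by character; count nodes along the way that are marked as word ends.
Prefixes of the query that are stored words: "hvvava", "hvvavahvava"
Count: 2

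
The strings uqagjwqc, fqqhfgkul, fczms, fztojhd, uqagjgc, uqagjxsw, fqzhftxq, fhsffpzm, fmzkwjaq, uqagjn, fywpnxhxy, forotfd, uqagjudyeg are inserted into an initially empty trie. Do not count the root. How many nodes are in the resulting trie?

72

Trace insertions, counting only characters that open a new branch:
  "uqagjwqc" → 8 new (u, q, a, g, j, w, q, c)
  "fqqhfgkul" → 9 new (f, q, q, h, f, g, k, u, l)
  "fczms" → prefix "f" already present; 4 new (c, z, m, s)
  "fztojhd" → prefix "f" already present; 6 new (z, t, o, j, h, d)
  "uqagjgc" → prefix "uqagj" already present; 2 new (g, c)
  "uqagjxsw" → prefix "uqagj" already present; 3 new (x, s, w)
  "fqzhftxq" → prefix "fq" already present; 6 new (z, h, f, t, x, q)
  "fhsffpzm" → prefix "f" already present; 7 new (h, s, f, f, p, z, m)
  "fmzkwjaq" → prefix "f" already present; 7 new (m, z, k, w, j, a, q)
  "uqagjn" → prefix "uqagj" already present; 1 new (n)
  "fywpnxhxy" → prefix "f" already present; 8 new (y, w, p, n, x, h, x, y)
  "forotfd" → prefix "f" already present; 6 new (o, r, o, t, f, d)
  "uqagjudyeg" → prefix "uqagj" already present; 5 new (u, d, y, e, g)
Total nodes = 8 + 9 + 4 + 6 + 2 + 3 + 6 + 7 + 7 + 1 + 8 + 6 + 5 = 72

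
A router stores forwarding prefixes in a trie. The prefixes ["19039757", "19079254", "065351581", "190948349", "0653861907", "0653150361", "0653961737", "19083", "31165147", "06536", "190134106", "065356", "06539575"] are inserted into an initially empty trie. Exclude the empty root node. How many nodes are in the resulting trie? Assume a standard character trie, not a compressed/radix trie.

For each word, the new-node count is its length minus the longest prefix already in the trie:
  "19039757" → 8 new (1, 9, 0, 3, 9, 7, 5, 7)
  "19079254" → prefix "190" already present; 5 new (7, 9, 2, 5, 4)
  "065351581" → 9 new (0, 6, 5, 3, 5, 1, 5, 8, 1)
  "190948349" → prefix "190" already present; 6 new (9, 4, 8, 3, 4, 9)
  "0653861907" → prefix "0653" already present; 6 new (8, 6, 1, 9, 0, 7)
  "0653150361" → prefix "0653" already present; 6 new (1, 5, 0, 3, 6, 1)
  "0653961737" → prefix "0653" already present; 6 new (9, 6, 1, 7, 3, 7)
  "19083" → prefix "190" already present; 2 new (8, 3)
  "31165147" → 8 new (3, 1, 1, 6, 5, 1, 4, 7)
  "06536" → prefix "0653" already present; 1 new (6)
  "190134106" → prefix "190" already present; 6 new (1, 3, 4, 1, 0, 6)
  "065356" → prefix "06535" already present; 1 new (6)
  "06539575" → prefix "06539" already present; 3 new (5, 7, 5)
Total nodes = 8 + 5 + 9 + 6 + 6 + 6 + 6 + 2 + 8 + 1 + 6 + 1 + 3 = 67

67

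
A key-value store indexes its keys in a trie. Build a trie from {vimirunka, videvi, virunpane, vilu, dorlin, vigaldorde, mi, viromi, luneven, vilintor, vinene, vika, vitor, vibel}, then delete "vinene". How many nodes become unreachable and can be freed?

4

Walk "vinene" from the leaf back toward the root, removing each node that no remaining word uses.
The suffix "nene" (4 nodes) is used only by "vinene"; the node for "vi" still has the child "m", so pruning stops there.
Nodes removed: 4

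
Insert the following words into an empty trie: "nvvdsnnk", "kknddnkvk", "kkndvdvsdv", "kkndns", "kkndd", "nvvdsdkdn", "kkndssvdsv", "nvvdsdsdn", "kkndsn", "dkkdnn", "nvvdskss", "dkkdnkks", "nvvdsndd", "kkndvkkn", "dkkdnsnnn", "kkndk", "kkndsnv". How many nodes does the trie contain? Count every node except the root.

62

Insert word by word; a character creates a node only if that edge doesn't already exist:
  "nvvdsnnk" → 8 new (n, v, v, d, s, n, n, k)
  "kknddnkvk" → 9 new (k, k, n, d, d, n, k, v, k)
  "kkndvdvsdv" → prefix "kknd" already present; 6 new (v, d, v, s, d, v)
  "kkndns" → prefix "kknd" already present; 2 new (n, s)
  "kkndd" → prefix "kkndd" already present; 0 new (none)
  "nvvdsdkdn" → prefix "nvvds" already present; 4 new (d, k, d, n)
  "kkndssvdsv" → prefix "kknd" already present; 6 new (s, s, v, d, s, v)
  "nvvdsdsdn" → prefix "nvvdsd" already present; 3 new (s, d, n)
  "kkndsn" → prefix "kknds" already present; 1 new (n)
  "dkkdnn" → 6 new (d, k, k, d, n, n)
  "nvvdskss" → prefix "nvvds" already present; 3 new (k, s, s)
  "dkkdnkks" → prefix "dkkdn" already present; 3 new (k, k, s)
  "nvvdsndd" → prefix "nvvdsn" already present; 2 new (d, d)
  "kkndvkkn" → prefix "kkndv" already present; 3 new (k, k, n)
  "dkkdnsnnn" → prefix "dkkdn" already present; 4 new (s, n, n, n)
  "kkndk" → prefix "kknd" already present; 1 new (k)
  "kkndsnv" → prefix "kkndsn" already present; 1 new (v)
Total nodes = 8 + 9 + 6 + 2 + 0 + 4 + 6 + 3 + 1 + 6 + 3 + 3 + 2 + 3 + 4 + 1 + 1 = 62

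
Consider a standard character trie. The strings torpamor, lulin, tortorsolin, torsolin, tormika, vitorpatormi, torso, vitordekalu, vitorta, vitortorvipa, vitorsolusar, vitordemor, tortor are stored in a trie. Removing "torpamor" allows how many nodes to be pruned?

5

A node on "torpamor"'s path can go only if nothing else ends at it or branches off below it.
The suffix "pamor" (5 nodes) is used only by "torpamor"; the node for "tor" still has the child "t", so pruning stops there.
Nodes removed: 5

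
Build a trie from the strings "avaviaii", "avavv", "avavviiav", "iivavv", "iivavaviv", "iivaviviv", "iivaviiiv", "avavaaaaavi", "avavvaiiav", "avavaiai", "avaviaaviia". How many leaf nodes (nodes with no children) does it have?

10

Leaves are exactly the stored words that no other stored word extends.
Those words: "avavaaaaavi", "avavaiai", "avaviaaviia", "avaviaii", "avavvaiiav", "avavviiav", "iivavaviv", "iivaviiiv", "iivaviviv", "iivavv"
Leaf count: 10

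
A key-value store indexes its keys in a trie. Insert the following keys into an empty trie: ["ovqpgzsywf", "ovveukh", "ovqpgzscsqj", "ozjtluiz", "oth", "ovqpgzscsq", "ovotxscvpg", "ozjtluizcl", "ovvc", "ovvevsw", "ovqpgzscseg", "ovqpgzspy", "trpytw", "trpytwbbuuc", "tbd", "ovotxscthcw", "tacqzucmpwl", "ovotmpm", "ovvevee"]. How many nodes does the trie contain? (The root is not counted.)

Insert word by word; a character creates a node only if that edge doesn't already exist:
  "ovqpgzsywf" → 10 new (o, v, q, p, g, z, s, y, w, f)
  "ovveukh" → prefix "ov" already present; 5 new (v, e, u, k, h)
  "ovqpgzscsqj" → prefix "ovqpgzs" already present; 4 new (c, s, q, j)
  "ozjtluiz" → prefix "o" already present; 7 new (z, j, t, l, u, i, z)
  "oth" → prefix "o" already present; 2 new (t, h)
  "ovqpgzscsq" → prefix "ovqpgzscsq" already present; 0 new (none)
  "ovotxscvpg" → prefix "ov" already present; 8 new (o, t, x, s, c, v, p, g)
  "ozjtluizcl" → prefix "ozjtluiz" already present; 2 new (c, l)
  "ovvc" → prefix "ovv" already present; 1 new (c)
  "ovvevsw" → prefix "ovve" already present; 3 new (v, s, w)
  "ovqpgzscseg" → prefix "ovqpgzscs" already present; 2 new (e, g)
  "ovqpgzspy" → prefix "ovqpgzs" already present; 2 new (p, y)
  "trpytw" → 6 new (t, r, p, y, t, w)
  "trpytwbbuuc" → prefix "trpytw" already present; 5 new (b, b, u, u, c)
  "tbd" → prefix "t" already present; 2 new (b, d)
  "ovotxscthcw" → prefix "ovotxsc" already present; 4 new (t, h, c, w)
  "tacqzucmpwl" → prefix "t" already present; 10 new (a, c, q, z, u, c, m, p, w, l)
  "ovotmpm" → prefix "ovot" already present; 3 new (m, p, m)
  "ovvevee" → prefix "ovvev" already present; 2 new (e, e)
Total nodes = 10 + 5 + 4 + 7 + 2 + 0 + 8 + 2 + 1 + 3 + 2 + 2 + 6 + 5 + 2 + 4 + 10 + 3 + 2 = 78

78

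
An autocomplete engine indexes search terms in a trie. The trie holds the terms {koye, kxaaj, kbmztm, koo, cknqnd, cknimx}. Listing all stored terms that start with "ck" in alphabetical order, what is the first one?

DFS of the "ck" subtree visits, in order: "cknimx", "cknqnd"
Position 1: cknimx

cknimx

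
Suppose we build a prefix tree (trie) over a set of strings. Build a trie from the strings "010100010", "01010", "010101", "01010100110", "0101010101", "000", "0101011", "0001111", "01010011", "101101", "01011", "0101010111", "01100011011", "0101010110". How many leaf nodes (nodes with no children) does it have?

A leaf is a node with no children — equivalently, the end of a word that is not a proper prefix of any other stored word.
Those words: "0001111", "010100010", "01010011", "01010100110", "0101010101", "0101010110", "0101010111", "0101011", "01011", "01100011011", "101101"
Leaf count: 11

11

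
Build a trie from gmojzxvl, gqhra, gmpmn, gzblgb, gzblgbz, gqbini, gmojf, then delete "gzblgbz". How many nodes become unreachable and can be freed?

Walk "gzblgbz" from the leaf back toward the root, removing each node that no remaining word uses.
The suffix "z" (1 node) is used only by "gzblgbz"; "gzblgb" is itself a stored word, so pruning stops there.
Nodes removed: 1

1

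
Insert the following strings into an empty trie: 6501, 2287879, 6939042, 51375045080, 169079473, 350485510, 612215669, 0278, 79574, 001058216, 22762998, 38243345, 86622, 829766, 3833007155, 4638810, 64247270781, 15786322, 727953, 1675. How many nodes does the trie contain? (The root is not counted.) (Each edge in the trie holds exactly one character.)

Insert word by word; a character creates a node only if that edge doesn't already exist:
  "6501" → 4 new (6, 5, 0, 1)
  "2287879" → 7 new (2, 2, 8, 7, 8, 7, 9)
  "6939042" → prefix "6" already present; 6 new (9, 3, 9, 0, 4, 2)
  "51375045080" → 11 new (5, 1, 3, 7, 5, 0, 4, 5, 0, 8, 0)
  "169079473" → 9 new (1, 6, 9, 0, 7, 9, 4, 7, 3)
  "350485510" → 9 new (3, 5, 0, 4, 8, 5, 5, 1, 0)
  "612215669" → prefix "6" already present; 8 new (1, 2, 2, 1, 5, 6, 6, 9)
  "0278" → 4 new (0, 2, 7, 8)
  "79574" → 5 new (7, 9, 5, 7, 4)
  "001058216" → prefix "0" already present; 8 new (0, 1, 0, 5, 8, 2, 1, 6)
  "22762998" → prefix "22" already present; 6 new (7, 6, 2, 9, 9, 8)
  "38243345" → prefix "3" already present; 7 new (8, 2, 4, 3, 3, 4, 5)
  "86622" → 5 new (8, 6, 6, 2, 2)
  "829766" → prefix "8" already present; 5 new (2, 9, 7, 6, 6)
  "3833007155" → prefix "38" already present; 8 new (3, 3, 0, 0, 7, 1, 5, 5)
  "4638810" → 7 new (4, 6, 3, 8, 8, 1, 0)
  "64247270781" → prefix "6" already present; 10 new (4, 2, 4, 7, 2, 7, 0, 7, 8, 1)
  "15786322" → prefix "1" already present; 7 new (5, 7, 8, 6, 3, 2, 2)
  "727953" → prefix "7" already present; 5 new (2, 7, 9, 5, 3)
  "1675" → prefix "16" already present; 2 new (7, 5)
Total nodes = 4 + 7 + 6 + 11 + 9 + 9 + 8 + 4 + 5 + 8 + 6 + 7 + 5 + 5 + 8 + 7 + 10 + 7 + 5 + 2 = 133

133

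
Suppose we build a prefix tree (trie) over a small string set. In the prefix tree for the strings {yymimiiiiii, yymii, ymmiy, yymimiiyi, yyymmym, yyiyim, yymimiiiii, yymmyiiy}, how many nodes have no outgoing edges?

A leaf is a node with no children — equivalently, the end of a word that is not a proper prefix of any other stored word.
Those words: "ymmiy", "yyiyim", "yymii", "yymimiiiiii", "yymimiiyi", "yymmyiiy", "yyymmym"
Leaf count: 7

7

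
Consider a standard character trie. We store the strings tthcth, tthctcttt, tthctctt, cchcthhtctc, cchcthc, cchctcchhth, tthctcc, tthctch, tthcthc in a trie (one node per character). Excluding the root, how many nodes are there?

Trace insertions, counting only characters that open a new branch:
  "tthcth" → 6 new (t, t, h, c, t, h)
  "tthctcttt" → prefix "tthct" already present; 4 new (c, t, t, t)
  "tthctctt" → prefix "tthctctt" already present; 0 new (none)
  "cchcthhtctc" → 11 new (c, c, h, c, t, h, h, t, c, t, c)
  "cchcthc" → prefix "cchcth" already present; 1 new (c)
  "cchctcchhth" → prefix "cchct" already present; 6 new (c, c, h, h, t, h)
  "tthctcc" → prefix "tthctc" already present; 1 new (c)
  "tthctch" → prefix "tthctc" already present; 1 new (h)
  "tthcthc" → prefix "tthcth" already present; 1 new (c)
Total nodes = 6 + 4 + 0 + 11 + 1 + 6 + 1 + 1 + 1 = 31

31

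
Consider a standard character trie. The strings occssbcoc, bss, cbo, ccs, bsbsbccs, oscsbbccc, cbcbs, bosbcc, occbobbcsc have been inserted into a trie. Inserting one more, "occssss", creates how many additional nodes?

"occss" is already a path in the trie; the remaining "ss" must be added.
So 7 − 5 = 2 new nodes.

2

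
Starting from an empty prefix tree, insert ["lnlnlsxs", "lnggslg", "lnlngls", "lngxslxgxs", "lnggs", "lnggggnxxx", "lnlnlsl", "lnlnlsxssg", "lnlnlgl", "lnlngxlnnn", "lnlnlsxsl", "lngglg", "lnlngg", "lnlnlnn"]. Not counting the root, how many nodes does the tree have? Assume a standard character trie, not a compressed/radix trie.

45

Count nodes per top-level branch (shared prefixes stored once):
  'l'-branch (lnggggnxxx, lngglg, lnggs, lnggslg, lngxslxgxs, lnlngg, lnlngls, lnlngxlnnn, lnlnlgl, lnlnlnn, lnlnlsl, lnlnlsxs, lnlnlsxsl, lnlnlsxssg): 45 nodes
Sum: 45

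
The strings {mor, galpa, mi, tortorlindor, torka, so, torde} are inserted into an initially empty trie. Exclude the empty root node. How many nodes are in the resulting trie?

For each word, the new-node count is its length minus the longest prefix already in the trie:
  "mor" → 3 new (m, o, r)
  "galpa" → 5 new (g, a, l, p, a)
  "mi" → prefix "m" already present; 1 new (i)
  "tortorlindor" → 12 new (t, o, r, t, o, r, l, i, n, d, o, r)
  "torka" → prefix "tor" already present; 2 new (k, a)
  "so" → 2 new (s, o)
  "torde" → prefix "tor" already present; 2 new (d, e)
Total nodes = 3 + 5 + 1 + 12 + 2 + 2 + 2 = 27

27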